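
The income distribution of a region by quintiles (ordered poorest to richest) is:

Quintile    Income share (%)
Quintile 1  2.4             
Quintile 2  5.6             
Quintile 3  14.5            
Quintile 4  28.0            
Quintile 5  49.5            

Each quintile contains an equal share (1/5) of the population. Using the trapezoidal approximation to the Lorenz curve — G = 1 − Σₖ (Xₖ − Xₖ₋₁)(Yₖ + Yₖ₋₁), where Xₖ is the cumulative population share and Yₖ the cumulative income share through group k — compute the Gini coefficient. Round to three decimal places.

Cumulative income shares Yₖ: 0.0240, 0.0800, 0.2250, 0.5050, 1.0000
Σ (Xₖ−Xₖ₋₁)(Yₖ+Yₖ₋₁) = (1/5)(0.0240+0.0000) + (1/5)(0.0800+0.0240) + (1/5)(0.2250+0.0800) + (1/5)(0.5050+0.2250) + (1/5)(1.0000+0.5050)
  = 0.0048 + 0.0208 + 0.0610 + 0.1460 + 0.3010 = 0.5336
G = 1 − 0.5336 = 0.4664

0.466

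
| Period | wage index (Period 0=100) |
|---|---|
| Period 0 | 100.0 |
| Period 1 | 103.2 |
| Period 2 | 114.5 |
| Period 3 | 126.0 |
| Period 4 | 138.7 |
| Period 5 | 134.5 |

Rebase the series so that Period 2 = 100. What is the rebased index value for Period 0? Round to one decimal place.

Rebased(Period 0) = 100.0 / 114.5 × 100 = 87.3362

87.3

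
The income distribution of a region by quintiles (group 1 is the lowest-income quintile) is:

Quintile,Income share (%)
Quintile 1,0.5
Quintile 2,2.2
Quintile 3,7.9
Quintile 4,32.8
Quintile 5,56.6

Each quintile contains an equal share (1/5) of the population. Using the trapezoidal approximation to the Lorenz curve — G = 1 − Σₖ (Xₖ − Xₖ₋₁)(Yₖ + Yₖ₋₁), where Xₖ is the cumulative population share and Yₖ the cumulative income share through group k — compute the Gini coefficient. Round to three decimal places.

Cumulative income shares Yₖ: 0.0050, 0.0270, 0.1060, 0.4340, 1.0000
Σ (Xₖ−Xₖ₋₁)(Yₖ+Yₖ₋₁) = (1/5)(0.0050+0.0000) + (1/5)(0.0270+0.0050) + (1/5)(0.1060+0.0270) + (1/5)(0.4340+0.1060) + (1/5)(1.0000+0.4340)
  = 0.0010 + 0.0064 + 0.0266 + 0.1080 + 0.2868 = 0.4288
G = 1 − 0.4288 = 0.5712

0.571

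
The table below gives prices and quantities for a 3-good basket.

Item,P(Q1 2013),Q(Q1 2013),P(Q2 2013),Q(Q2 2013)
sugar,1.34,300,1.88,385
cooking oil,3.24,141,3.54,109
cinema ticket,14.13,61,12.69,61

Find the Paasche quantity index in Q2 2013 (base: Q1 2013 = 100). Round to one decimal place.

102.5

Paasche quantity index uses current-period prices as weights.
ΣP(Q2 2013)·Q(Q2 2013) = 1.88×385 + 3.54×109 + 12.69×61 = 723.8 + 385.86 + 774.09 = 1883.75
ΣP(Q2 2013)·Q(Q1 2013) = 1.88×300 + 3.54×141 + 12.69×61 = 564 + 499.14 + 774.09 = 1837.23
Index = 1883.75 / 1837.23 × 100 = 102.5321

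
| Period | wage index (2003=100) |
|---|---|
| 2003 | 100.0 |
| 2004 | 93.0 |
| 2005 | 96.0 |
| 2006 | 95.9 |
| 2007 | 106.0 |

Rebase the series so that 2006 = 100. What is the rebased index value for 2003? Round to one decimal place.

104.3

Rebased(2003) = 100.0 / 95.9 × 100 = 104.2753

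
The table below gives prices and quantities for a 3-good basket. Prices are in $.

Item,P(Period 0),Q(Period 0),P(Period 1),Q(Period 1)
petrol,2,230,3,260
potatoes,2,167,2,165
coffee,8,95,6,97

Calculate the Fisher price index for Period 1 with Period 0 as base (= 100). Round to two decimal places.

103.31

Laspeyres component (base-period weights):
ΣP(Period 1)Q(Period 0) = 3×230 + 2×167 + 6×95 = 690 + 334 + 570 = 1594
ΣP(Period 0)Q(Period 0) = 2×230 + 2×167 + 8×95 = 460 + 334 + 760 = 1554
L = 1594 / 1554 × 100 = 102.5740
Paasche component (current-period weights):
ΣP(Period 1)Q(Period 1) = 3×260 + 2×165 + 6×97 = 780 + 330 + 582 = 1692
ΣP(Period 0)Q(Period 1) = 2×260 + 2×165 + 8×97 = 520 + 330 + 776 = 1626
P = 1692 / 1626 × 100 = 104.0590
Fisher = √(L × P) = √(102.5740 × 104.0590) = 103.3139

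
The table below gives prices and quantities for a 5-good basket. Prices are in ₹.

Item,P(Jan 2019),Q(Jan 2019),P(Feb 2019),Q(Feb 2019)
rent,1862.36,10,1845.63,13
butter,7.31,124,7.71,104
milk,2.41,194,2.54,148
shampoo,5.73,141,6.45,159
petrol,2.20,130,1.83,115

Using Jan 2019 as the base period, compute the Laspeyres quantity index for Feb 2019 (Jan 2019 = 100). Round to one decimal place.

125.6

Laspeyres quantity index uses base-period prices as weights.
ΣP(Jan 2019)·Q(Feb 2019) = 1862.36×13 + 7.31×104 + 2.41×148 + 5.73×159 + 2.20×115 = 24210.68 + 760.24 + 356.68 + 911.07 + 253 = 26491.67
ΣP(Jan 2019)·Q(Jan 2019) = 1862.36×10 + 7.31×124 + 2.41×194 + 5.73×141 + 2.20×130 = 18623.6 + 906.44 + 467.54 + 807.93 + 286 = 21091.51
Index = 26491.67 / 21091.51 × 100 = 125.6035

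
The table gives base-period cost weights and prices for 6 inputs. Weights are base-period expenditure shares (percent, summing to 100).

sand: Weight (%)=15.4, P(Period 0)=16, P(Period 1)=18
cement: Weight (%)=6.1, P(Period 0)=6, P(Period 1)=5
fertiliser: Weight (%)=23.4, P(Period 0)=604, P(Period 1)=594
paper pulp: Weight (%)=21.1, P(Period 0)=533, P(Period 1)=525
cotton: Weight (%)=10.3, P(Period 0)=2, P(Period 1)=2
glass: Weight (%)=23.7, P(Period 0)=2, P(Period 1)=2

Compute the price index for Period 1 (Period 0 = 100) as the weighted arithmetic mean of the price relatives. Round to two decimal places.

100.20

sand: 15.4 × (18/16) = 15.4 × 1.125000 = 17.3250
cement: 6.1 × (5/6) = 6.1 × 0.833333 = 5.0833
fertiliser: 23.4 × (594/604) = 23.4 × 0.983444 = 23.0126
paper pulp: 21.1 × (525/533) = 21.1 × 0.984991 = 20.7833
cotton: 10.3 × (2/2) = 10.3 × 1.000000 = 10.3000
glass: 23.7 × (2/2) = 23.7 × 1.000000 = 23.7000
Index = Σ wᵢ·(p₁ᵢ/p₀ᵢ) = 17.3250 + 5.0833 + 23.0126 + 20.7833 + 10.3000 + 23.7000 = 100.2042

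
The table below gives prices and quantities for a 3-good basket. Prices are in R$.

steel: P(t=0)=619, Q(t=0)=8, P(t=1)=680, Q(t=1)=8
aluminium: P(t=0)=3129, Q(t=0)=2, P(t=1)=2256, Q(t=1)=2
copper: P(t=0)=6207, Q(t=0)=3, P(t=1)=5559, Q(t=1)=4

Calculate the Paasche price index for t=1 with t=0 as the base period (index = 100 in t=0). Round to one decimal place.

Paasche price index uses current-period quantities as weights.
ΣP(t=1)·Q(t=1) = 680×8 + 2256×2 + 5559×4 = 5440 + 4512 + 22236 = 32188
ΣP(t=0)·Q(t=1) = 619×8 + 3129×2 + 6207×4 = 4952 + 6258 + 24828 = 36038
Index = 32188 / 36038 × 100 = 89.3168

89.3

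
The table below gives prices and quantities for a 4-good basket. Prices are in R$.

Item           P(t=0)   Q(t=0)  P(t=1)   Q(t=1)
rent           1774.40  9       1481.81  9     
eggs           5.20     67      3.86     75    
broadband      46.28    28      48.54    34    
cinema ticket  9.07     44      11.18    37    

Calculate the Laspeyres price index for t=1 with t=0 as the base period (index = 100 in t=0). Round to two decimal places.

85.75

Laspeyres price index uses base-period quantities as weights.
ΣP(t=1)·Q(t=0) = 1481.81×9 + 3.86×67 + 48.54×28 + 11.18×44 = 13336.29 + 258.62 + 1359.12 + 491.92 = 15445.95
ΣP(t=0)·Q(t=0) = 1774.40×9 + 5.20×67 + 46.28×28 + 9.07×44 = 15969.6 + 348.4 + 1295.84 + 399.08 = 18012.92
Index = 15445.95 / 18012.92 × 100 = 85.7493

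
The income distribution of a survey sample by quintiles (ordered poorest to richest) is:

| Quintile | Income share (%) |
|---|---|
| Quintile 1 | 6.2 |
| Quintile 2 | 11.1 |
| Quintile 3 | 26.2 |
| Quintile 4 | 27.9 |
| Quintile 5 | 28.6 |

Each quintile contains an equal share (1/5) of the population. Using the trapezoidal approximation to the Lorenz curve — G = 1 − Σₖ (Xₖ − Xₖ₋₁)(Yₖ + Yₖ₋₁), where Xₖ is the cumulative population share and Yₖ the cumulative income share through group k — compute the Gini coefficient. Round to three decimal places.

Cumulative income shares Yₖ: 0.0620, 0.1730, 0.4350, 0.7140, 1.0000
Σ (Xₖ−Xₖ₋₁)(Yₖ+Yₖ₋₁) = (1/5)(0.0620+0.0000) + (1/5)(0.1730+0.0620) + (1/5)(0.4350+0.1730) + (1/5)(0.7140+0.4350) + (1/5)(1.0000+0.7140)
  = 0.0124 + 0.0470 + 0.1216 + 0.2298 + 0.3428 = 0.7536
G = 1 − 0.7536 = 0.2464

0.246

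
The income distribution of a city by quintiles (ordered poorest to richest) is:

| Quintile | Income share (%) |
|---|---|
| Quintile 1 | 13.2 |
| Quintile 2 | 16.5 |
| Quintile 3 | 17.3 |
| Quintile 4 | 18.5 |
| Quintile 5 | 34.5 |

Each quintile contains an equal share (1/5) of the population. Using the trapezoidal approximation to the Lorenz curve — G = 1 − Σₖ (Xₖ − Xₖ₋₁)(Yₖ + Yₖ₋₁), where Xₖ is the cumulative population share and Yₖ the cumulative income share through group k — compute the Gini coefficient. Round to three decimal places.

0.178

Cumulative income shares Yₖ: 0.1320, 0.2970, 0.4700, 0.6550, 1.0000
Σ (Xₖ−Xₖ₋₁)(Yₖ+Yₖ₋₁) = (1/5)(0.1320+0.0000) + (1/5)(0.2970+0.1320) + (1/5)(0.4700+0.2970) + (1/5)(0.6550+0.4700) + (1/5)(1.0000+0.6550)
  = 0.0264 + 0.0858 + 0.1534 + 0.2250 + 0.3310 = 0.8216
G = 1 − 0.8216 = 0.1784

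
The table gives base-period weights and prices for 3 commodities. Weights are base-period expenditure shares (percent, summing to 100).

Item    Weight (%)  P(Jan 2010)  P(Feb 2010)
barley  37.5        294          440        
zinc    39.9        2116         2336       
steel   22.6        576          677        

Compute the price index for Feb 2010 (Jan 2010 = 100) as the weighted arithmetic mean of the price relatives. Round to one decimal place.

126.7

barley: 37.5 × (440/294) = 37.5 × 1.496599 = 56.1224
zinc: 39.9 × (2336/2116) = 39.9 × 1.103970 = 44.0484
steel: 22.6 × (677/576) = 22.6 × 1.175347 = 26.5628
Index = Σ wᵢ·(p₁ᵢ/p₀ᵢ) = 56.1224 + 44.0484 + 26.5628 = 126.7337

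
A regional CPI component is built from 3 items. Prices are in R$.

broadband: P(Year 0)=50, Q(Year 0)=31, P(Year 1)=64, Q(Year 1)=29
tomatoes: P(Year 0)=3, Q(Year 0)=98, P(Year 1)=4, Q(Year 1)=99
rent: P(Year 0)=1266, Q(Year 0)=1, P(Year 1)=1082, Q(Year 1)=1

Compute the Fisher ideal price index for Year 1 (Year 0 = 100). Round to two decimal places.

Laspeyres component (base-period weights):
ΣP(Year 1)Q(Year 0) = 64×31 + 4×98 + 1082×1 = 1984 + 392 + 1082 = 3458
ΣP(Year 0)Q(Year 0) = 50×31 + 3×98 + 1266×1 = 1550 + 294 + 1266 = 3110
L = 3458 / 3110 × 100 = 111.1897
Paasche component (current-period weights):
ΣP(Year 1)Q(Year 1) = 64×29 + 4×99 + 1082×1 = 1856 + 396 + 1082 = 3334
ΣP(Year 0)Q(Year 1) = 50×29 + 3×99 + 1266×1 = 1450 + 297 + 1266 = 3013
P = 3334 / 3013 × 100 = 110.6538
Fisher = √(L × P) = √(111.1897 × 110.6538) = 110.9214

110.92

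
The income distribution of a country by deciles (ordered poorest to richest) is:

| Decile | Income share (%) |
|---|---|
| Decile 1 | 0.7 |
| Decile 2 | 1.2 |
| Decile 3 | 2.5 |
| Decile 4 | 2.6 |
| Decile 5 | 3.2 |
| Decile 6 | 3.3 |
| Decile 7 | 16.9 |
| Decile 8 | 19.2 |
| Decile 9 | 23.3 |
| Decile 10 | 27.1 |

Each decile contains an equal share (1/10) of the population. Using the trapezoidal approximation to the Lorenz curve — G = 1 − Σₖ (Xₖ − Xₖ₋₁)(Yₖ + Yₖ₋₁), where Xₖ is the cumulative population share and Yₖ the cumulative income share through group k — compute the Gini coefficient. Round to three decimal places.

0.519

Cumulative income shares Yₖ: 0.0070, 0.0190, 0.0440, 0.0700, 0.1020, 0.1350, 0.3040, 0.4960, 0.7290, 1.0000
Σ (Xₖ−Xₖ₋₁)(Yₖ+Yₖ₋₁) = (1/10)(0.0070+0.0000) + (1/10)(0.0190+0.0070) + (1/10)(0.0440+0.0190) + (1/10)(0.0700+0.0440) + (1/10)(0.1020+0.0700) + (1/10)(0.1350+0.1020) + (1/10)(0.3040+0.1350) + (1/10)(0.4960+0.3040) + (1/10)(0.7290+0.4960) + (1/10)(1.0000+0.7290)
  = 0.0007 + 0.0026 + 0.0063 + 0.0114 + 0.0172 + 0.0237 + 0.0439 + 0.0800 + 0.1225 + 0.1729 = 0.4812
G = 1 − 0.4812 = 0.5188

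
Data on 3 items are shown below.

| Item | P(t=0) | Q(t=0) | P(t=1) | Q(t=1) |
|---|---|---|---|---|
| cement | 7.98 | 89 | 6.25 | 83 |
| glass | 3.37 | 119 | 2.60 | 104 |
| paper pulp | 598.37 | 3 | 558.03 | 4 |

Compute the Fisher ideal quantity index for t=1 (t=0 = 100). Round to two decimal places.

Laspeyres component (base-period weights):
ΣP(t=0)Q(t=1) = 7.98×83 + 3.37×104 + 598.37×4 = 662.34 + 350.48 + 2393.48 = 3406.3
ΣP(t=0)Q(t=0) = 7.98×89 + 3.37×119 + 598.37×3 = 710.22 + 401.03 + 1795.11 = 2906.36
L = 3406.3 / 2906.36 × 100 = 117.2016
Paasche component (current-period weights):
ΣP(t=1)Q(t=1) = 6.25×83 + 2.60×104 + 558.03×4 = 518.75 + 270.4 + 2232.12 = 3021.27
ΣP(t=1)Q(t=0) = 6.25×89 + 2.60×119 + 558.03×3 = 556.25 + 309.4 + 1674.09 = 2539.74
P = 3021.27 / 2539.74 × 100 = 118.9598
Fisher = √(L × P) = √(117.2016 × 118.9598) = 118.0774

118.08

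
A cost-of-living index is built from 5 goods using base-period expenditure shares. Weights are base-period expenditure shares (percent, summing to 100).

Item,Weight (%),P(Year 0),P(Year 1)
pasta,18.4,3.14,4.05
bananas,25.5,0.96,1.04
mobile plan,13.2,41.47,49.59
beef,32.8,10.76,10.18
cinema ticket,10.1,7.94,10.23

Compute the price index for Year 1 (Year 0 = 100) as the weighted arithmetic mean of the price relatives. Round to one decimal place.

111.2

pasta: 18.4 × (4.05/3.14) = 18.4 × 1.289809 = 23.7325
bananas: 25.5 × (1.04/0.96) = 25.5 × 1.083333 = 27.6250
mobile plan: 13.2 × (49.59/41.47) = 13.2 × 1.195804 = 15.7846
beef: 32.8 × (10.18/10.76) = 32.8 × 0.946097 = 31.0320
cinema ticket: 10.1 × (10.23/7.94) = 10.1 × 1.288413 = 13.0130
Index = Σ wᵢ·(p₁ᵢ/p₀ᵢ) = 23.7325 + 27.6250 + 15.7846 + 31.0320 + 13.0130 = 111.1870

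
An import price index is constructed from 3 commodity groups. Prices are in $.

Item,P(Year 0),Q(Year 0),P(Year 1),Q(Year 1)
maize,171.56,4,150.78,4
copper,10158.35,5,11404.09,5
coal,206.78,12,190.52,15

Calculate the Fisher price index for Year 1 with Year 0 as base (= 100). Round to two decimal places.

110.92

Laspeyres component (base-period weights):
ΣP(Year 1)Q(Year 0) = 150.78×4 + 11404.09×5 + 190.52×12 = 603.12 + 57020.45 + 2286.24 = 59909.81
ΣP(Year 0)Q(Year 0) = 171.56×4 + 10158.35×5 + 206.78×12 = 686.24 + 50791.75 + 2481.36 = 53959.35
L = 59909.81 / 53959.35 × 100 = 111.0277
Paasche component (current-period weights):
ΣP(Year 1)Q(Year 1) = 150.78×4 + 11404.09×5 + 190.52×15 = 603.12 + 57020.45 + 2857.8 = 60481.37
ΣP(Year 0)Q(Year 1) = 171.56×4 + 10158.35×5 + 206.78×15 = 686.24 + 50791.75 + 3101.7 = 54579.69
P = 60481.37 / 54579.69 × 100 = 110.8130
Fisher = √(L × P) = √(111.0277 × 110.8130) = 110.9203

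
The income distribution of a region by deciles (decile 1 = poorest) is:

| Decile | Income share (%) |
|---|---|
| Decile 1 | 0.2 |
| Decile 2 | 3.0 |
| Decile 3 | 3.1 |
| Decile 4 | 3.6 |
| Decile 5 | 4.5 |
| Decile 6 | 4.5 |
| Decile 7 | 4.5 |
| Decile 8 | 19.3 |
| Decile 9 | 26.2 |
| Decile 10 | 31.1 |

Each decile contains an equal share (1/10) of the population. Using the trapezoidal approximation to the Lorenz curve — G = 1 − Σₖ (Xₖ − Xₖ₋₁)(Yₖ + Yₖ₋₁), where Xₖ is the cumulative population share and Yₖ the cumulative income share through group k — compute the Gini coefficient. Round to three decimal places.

Cumulative income shares Yₖ: 0.0020, 0.0320, 0.0630, 0.0990, 0.1440, 0.1890, 0.2340, 0.4270, 0.6890, 1.0000
Σ (Xₖ−Xₖ₋₁)(Yₖ+Yₖ₋₁) = (1/10)(0.0020+0.0000) + (1/10)(0.0320+0.0020) + (1/10)(0.0630+0.0320) + (1/10)(0.0990+0.0630) + (1/10)(0.1440+0.0990) + (1/10)(0.1890+0.1440) + (1/10)(0.2340+0.1890) + (1/10)(0.4270+0.2340) + (1/10)(0.6890+0.4270) + (1/10)(1.0000+0.6890)
  = 0.0002 + 0.0034 + 0.0095 + 0.0162 + 0.0243 + 0.0333 + 0.0423 + 0.0661 + 0.1116 + 0.1689 = 0.4758
G = 1 − 0.4758 = 0.5242

0.524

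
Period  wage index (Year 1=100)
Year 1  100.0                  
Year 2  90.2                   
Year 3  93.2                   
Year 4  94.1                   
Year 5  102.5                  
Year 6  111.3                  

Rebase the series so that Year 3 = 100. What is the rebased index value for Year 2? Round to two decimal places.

96.78

Rebased(Year 2) = 90.2 / 93.2 × 100 = 96.7811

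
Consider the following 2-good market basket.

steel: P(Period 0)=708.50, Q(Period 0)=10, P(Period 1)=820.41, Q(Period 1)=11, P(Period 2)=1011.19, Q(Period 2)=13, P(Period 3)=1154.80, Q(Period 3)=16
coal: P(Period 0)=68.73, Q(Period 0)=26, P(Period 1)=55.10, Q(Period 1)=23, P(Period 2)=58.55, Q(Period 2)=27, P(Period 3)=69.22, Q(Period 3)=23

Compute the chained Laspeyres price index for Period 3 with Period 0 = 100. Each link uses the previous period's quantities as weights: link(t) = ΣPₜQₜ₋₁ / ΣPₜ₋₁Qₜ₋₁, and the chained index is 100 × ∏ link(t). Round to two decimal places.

150.86

Link Period 0→Period 1:
ΣP(Period 1)Q(Period 0) = 820.41×10 + 55.10×26 = 8204.1 + 1432.6 = 9636.7
ΣP(Period 0)Q(Period 0) = 708.50×10 + 68.73×26 = 7085 + 1786.98 = 8871.98
link = 9636.7/8871.98 = 1.086195
Link Period 1→Period 2:
ΣP(Period 2)Q(Period 1) = 1011.19×11 + 58.55×23 = 11123.09 + 1346.65 = 12469.74
ΣP(Period 1)Q(Period 1) = 820.41×11 + 55.10×23 = 9024.51 + 1267.3 = 10291.81
link = 12469.74/10291.81 = 1.211618
Link Period 2→Period 3:
ΣP(Period 3)Q(Period 2) = 1154.80×13 + 69.22×27 = 15012.4 + 1868.94 = 16881.34
ΣP(Period 2)Q(Period 2) = 1011.19×13 + 58.55×27 = 13145.47 + 1580.85 = 14726.32
link = 16881.34/14726.32 = 1.146338
Chained index = 100 × 1.086195 × 1.211618 × 1.146338 = 150.8642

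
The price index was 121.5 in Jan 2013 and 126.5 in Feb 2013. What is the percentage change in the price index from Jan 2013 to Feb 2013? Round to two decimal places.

4.12%

Change = (126.5 − 121.5) / 121.5 × 100
       = 5.0 / 121.5 × 100 = 4.1152%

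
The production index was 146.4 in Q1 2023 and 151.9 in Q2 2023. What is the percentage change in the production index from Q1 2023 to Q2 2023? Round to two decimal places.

Change = (151.9 − 146.4) / 146.4 × 100
       = 5.5 / 146.4 × 100 = 3.7568%

3.76%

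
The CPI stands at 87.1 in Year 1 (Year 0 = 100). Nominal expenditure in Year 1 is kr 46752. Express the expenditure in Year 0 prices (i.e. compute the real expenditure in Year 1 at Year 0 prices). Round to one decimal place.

53676.2

Real = Nominal ÷ (Index/100) = 46752 ÷ (87.1/100)
     = 46752 ÷ 0.871 = 53676.2342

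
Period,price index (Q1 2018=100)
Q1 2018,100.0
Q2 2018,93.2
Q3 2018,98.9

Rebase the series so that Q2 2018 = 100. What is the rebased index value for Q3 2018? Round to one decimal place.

Rebased(Q3 2018) = 98.9 / 93.2 × 100 = 106.1159

106.1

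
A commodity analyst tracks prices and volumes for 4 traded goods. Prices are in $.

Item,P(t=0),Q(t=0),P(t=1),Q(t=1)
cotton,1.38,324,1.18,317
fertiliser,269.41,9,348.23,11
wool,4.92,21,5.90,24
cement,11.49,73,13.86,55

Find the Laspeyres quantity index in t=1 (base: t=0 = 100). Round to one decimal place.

Laspeyres quantity index uses base-period prices as weights.
ΣP(t=0)·Q(t=1) = 1.38×317 + 269.41×11 + 4.92×24 + 11.49×55 = 437.46 + 2963.51 + 118.08 + 631.95 = 4151
ΣP(t=0)·Q(t=0) = 1.38×324 + 269.41×9 + 4.92×21 + 11.49×73 = 447.12 + 2424.69 + 103.32 + 838.77 = 3813.9
Index = 4151 / 3813.9 × 100 = 108.8387

108.8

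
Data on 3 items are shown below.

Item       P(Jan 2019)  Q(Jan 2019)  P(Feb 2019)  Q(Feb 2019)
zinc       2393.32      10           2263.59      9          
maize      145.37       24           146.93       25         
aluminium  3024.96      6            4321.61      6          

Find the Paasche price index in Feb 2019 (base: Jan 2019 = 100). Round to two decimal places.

Paasche price index uses current-period quantities as weights.
ΣP(Feb 2019)·Q(Feb 2019) = 2263.59×9 + 146.93×25 + 4321.61×6 = 20372.31 + 3673.25 + 25929.66 = 49975.22
ΣP(Jan 2019)·Q(Feb 2019) = 2393.32×9 + 145.37×25 + 3024.96×6 = 21539.88 + 3634.25 + 18149.76 = 43323.89
Index = 49975.22 / 43323.89 × 100 = 115.3526

115.35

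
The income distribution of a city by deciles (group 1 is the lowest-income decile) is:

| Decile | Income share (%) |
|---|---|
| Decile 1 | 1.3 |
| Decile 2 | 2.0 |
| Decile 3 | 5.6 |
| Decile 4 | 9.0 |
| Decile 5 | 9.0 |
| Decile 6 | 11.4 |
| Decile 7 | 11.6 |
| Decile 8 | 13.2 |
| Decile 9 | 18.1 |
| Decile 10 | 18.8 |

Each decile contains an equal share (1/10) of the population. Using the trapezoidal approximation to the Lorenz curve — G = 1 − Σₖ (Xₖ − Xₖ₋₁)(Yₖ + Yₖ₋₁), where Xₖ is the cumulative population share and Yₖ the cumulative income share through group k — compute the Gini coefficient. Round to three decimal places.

Cumulative income shares Yₖ: 0.0130, 0.0330, 0.0890, 0.1790, 0.2690, 0.3830, 0.4990, 0.6310, 0.8120, 1.0000
Σ (Xₖ−Xₖ₋₁)(Yₖ+Yₖ₋₁) = (1/10)(0.0130+0.0000) + (1/10)(0.0330+0.0130) + (1/10)(0.0890+0.0330) + (1/10)(0.1790+0.0890) + (1/10)(0.2690+0.1790) + (1/10)(0.3830+0.2690) + (1/10)(0.4990+0.3830) + (1/10)(0.6310+0.4990) + (1/10)(0.8120+0.6310) + (1/10)(1.0000+0.8120)
  = 0.0013 + 0.0046 + 0.0122 + 0.0268 + 0.0448 + 0.0652 + 0.0882 + 0.1130 + 0.1443 + 0.1812 = 0.6816
G = 1 − 0.6816 = 0.3184

0.318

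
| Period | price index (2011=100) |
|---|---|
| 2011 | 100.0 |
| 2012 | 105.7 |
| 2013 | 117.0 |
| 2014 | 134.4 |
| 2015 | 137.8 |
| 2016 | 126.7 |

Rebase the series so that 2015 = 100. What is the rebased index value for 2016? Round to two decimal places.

91.94

Rebased(2016) = 126.7 / 137.8 × 100 = 91.9448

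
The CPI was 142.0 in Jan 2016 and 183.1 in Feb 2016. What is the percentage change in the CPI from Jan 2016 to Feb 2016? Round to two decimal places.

28.94%

Change = (183.1 − 142.0) / 142.0 × 100
       = 41.1 / 142.0 × 100 = 28.9437%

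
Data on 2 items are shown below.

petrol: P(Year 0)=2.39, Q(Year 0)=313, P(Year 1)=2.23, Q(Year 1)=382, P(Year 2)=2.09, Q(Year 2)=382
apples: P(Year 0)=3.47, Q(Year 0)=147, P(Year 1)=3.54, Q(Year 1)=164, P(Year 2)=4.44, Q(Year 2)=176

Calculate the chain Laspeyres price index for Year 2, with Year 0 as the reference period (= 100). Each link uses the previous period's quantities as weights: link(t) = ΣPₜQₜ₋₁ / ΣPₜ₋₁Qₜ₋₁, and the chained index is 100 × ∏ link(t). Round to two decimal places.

Link Year 0→Year 1:
ΣP(Year 1)Q(Year 0) = 2.23×313 + 3.54×147 = 697.99 + 520.38 = 1218.37
ΣP(Year 0)Q(Year 0) = 2.39×313 + 3.47×147 = 748.07 + 510.09 = 1258.16
link = 1218.37/1258.16 = 0.968374
Link Year 1→Year 2:
ΣP(Year 2)Q(Year 1) = 2.09×382 + 4.44×164 = 798.38 + 728.16 = 1526.54
ΣP(Year 1)Q(Year 1) = 2.23×382 + 3.54×164 = 851.86 + 580.56 = 1432.42
link = 1526.54/1432.42 = 1.065707
Chained index = 100 × 0.968374 × 1.065707 = 103.2003

103.20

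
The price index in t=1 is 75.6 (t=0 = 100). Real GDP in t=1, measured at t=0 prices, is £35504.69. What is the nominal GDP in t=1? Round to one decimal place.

26841.5

Nominal = Real × (Index/100) = 35504.69 × (75.6/100)
        = 35504.69 × 0.756 = 26841.5456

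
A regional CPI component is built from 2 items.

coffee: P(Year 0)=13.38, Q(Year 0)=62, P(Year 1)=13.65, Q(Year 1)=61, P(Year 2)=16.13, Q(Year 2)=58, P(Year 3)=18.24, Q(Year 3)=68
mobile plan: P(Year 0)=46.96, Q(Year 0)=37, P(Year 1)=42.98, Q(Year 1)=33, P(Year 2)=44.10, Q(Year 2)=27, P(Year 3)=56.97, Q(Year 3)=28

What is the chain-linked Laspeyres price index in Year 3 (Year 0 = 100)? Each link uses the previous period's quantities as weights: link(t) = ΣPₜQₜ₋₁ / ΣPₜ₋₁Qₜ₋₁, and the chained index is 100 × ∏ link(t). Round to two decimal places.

Link Year 0→Year 1:
ΣP(Year 1)Q(Year 0) = 13.65×62 + 42.98×37 = 846.3 + 1590.26 = 2436.56
ΣP(Year 0)Q(Year 0) = 13.38×62 + 46.96×37 = 829.56 + 1737.52 = 2567.08
link = 2436.56/2567.08 = 0.949156
Link Year 1→Year 2:
ΣP(Year 2)Q(Year 1) = 16.13×61 + 44.10×33 = 983.93 + 1455.3 = 2439.23
ΣP(Year 1)Q(Year 1) = 13.65×61 + 42.98×33 = 832.65 + 1418.34 = 2250.99
link = 2439.23/2250.99 = 1.083625
Link Year 2→Year 3:
ΣP(Year 3)Q(Year 2) = 18.24×58 + 56.97×27 = 1057.92 + 1538.19 = 2596.11
ΣP(Year 2)Q(Year 2) = 16.13×58 + 44.10×27 = 935.54 + 1190.7 = 2126.24
link = 2596.11/2126.24 = 1.220986
Chained index = 100 × 0.949156 × 1.083625 × 1.220986 = 125.5821

125.58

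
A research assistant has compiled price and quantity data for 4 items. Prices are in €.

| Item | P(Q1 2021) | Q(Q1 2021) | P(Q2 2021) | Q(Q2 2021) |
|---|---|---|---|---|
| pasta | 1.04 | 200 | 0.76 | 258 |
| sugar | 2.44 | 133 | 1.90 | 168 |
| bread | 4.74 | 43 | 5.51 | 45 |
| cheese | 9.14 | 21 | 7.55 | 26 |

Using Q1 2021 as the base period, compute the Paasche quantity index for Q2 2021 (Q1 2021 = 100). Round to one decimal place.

Paasche quantity index uses current-period prices as weights.
ΣP(Q2 2021)·Q(Q2 2021) = 0.76×258 + 1.90×168 + 5.51×45 + 7.55×26 = 196.08 + 319.2 + 247.95 + 196.3 = 959.53
ΣP(Q2 2021)·Q(Q1 2021) = 0.76×200 + 1.90×133 + 5.51×43 + 7.55×21 = 152 + 252.7 + 236.93 + 158.55 = 800.18
Index = 959.53 / 800.18 × 100 = 119.9143

119.9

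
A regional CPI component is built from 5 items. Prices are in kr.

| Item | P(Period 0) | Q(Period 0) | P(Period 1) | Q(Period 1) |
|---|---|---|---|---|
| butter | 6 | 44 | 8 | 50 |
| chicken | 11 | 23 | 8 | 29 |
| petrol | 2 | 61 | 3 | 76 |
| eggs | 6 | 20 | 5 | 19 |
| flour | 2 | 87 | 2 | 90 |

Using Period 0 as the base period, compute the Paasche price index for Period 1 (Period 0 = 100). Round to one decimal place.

Paasche price index uses current-period quantities as weights.
ΣP(Period 1)·Q(Period 1) = 8×50 + 8×29 + 3×76 + 5×19 + 2×90 = 400 + 232 + 228 + 95 + 180 = 1135
ΣP(Period 0)·Q(Period 1) = 6×50 + 11×29 + 2×76 + 6×19 + 2×90 = 300 + 319 + 152 + 114 + 180 = 1065
Index = 1135 / 1065 × 100 = 106.5728

106.6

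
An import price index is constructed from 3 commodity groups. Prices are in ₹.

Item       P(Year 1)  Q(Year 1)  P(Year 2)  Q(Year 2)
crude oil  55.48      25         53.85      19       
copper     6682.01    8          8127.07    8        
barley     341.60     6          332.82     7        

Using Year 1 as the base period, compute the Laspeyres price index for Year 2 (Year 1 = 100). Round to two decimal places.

Laspeyres price index uses base-period quantities as weights.
ΣP(Year 2)·Q(Year 1) = 53.85×25 + 8127.07×8 + 332.82×6 = 1346.25 + 65016.56 + 1996.92 = 68359.73
ΣP(Year 1)·Q(Year 1) = 55.48×25 + 6682.01×8 + 341.60×6 = 1387 + 53456.08 + 2049.6 = 56892.68
Index = 68359.73 / 56892.68 × 100 = 120.1556

120.16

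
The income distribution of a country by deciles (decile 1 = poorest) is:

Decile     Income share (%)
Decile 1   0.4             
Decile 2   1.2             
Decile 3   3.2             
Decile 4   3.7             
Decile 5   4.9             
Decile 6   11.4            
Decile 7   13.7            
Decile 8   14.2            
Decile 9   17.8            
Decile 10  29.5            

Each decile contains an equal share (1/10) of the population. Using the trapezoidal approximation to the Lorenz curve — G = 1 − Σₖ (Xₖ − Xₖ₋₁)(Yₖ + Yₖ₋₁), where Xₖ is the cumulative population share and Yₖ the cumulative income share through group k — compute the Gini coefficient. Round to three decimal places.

0.470

Cumulative income shares Yₖ: 0.0040, 0.0160, 0.0480, 0.0850, 0.1340, 0.2480, 0.3850, 0.5270, 0.7050, 1.0000
Σ (Xₖ−Xₖ₋₁)(Yₖ+Yₖ₋₁) = (1/10)(0.0040+0.0000) + (1/10)(0.0160+0.0040) + (1/10)(0.0480+0.0160) + (1/10)(0.0850+0.0480) + (1/10)(0.1340+0.0850) + (1/10)(0.2480+0.1340) + (1/10)(0.3850+0.2480) + (1/10)(0.5270+0.3850) + (1/10)(0.7050+0.5270) + (1/10)(1.0000+0.7050)
  = 0.0004 + 0.0020 + 0.0064 + 0.0133 + 0.0219 + 0.0382 + 0.0633 + 0.0912 + 0.1232 + 0.1705 = 0.5304
G = 1 − 0.5304 = 0.4696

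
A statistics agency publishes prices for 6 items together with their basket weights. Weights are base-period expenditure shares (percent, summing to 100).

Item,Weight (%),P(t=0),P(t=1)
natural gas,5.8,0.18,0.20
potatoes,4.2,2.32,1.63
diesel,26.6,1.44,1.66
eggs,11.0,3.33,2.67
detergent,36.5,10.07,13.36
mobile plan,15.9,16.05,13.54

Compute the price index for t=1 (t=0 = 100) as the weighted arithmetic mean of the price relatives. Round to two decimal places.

110.72

natural gas: 5.8 × (0.20/0.18) = 5.8 × 1.111111 = 6.4444
potatoes: 4.2 × (1.63/2.32) = 4.2 × 0.702586 = 2.9509
diesel: 26.6 × (1.66/1.44) = 26.6 × 1.152778 = 30.6639
eggs: 11.0 × (2.67/3.33) = 11.0 × 0.801802 = 8.8198
detergent: 36.5 × (13.36/10.07) = 36.5 × 1.326713 = 48.4250
mobile plan: 15.9 × (13.54/16.05) = 15.9 × 0.843614 = 13.4135
Index = Σ wᵢ·(p₁ᵢ/p₀ᵢ) = 6.4444 + 2.9509 + 30.6639 + 8.8198 + 48.4250 + 13.4135 = 110.7175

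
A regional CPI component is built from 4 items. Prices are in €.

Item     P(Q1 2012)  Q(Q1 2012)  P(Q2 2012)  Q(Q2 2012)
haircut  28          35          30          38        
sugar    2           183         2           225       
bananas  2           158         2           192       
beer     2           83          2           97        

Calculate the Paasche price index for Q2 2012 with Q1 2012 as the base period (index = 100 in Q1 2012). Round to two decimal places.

103.63

Paasche price index uses current-period quantities as weights.
ΣP(Q2 2012)·Q(Q2 2012) = 30×38 + 2×225 + 2×192 + 2×97 = 1140 + 450 + 384 + 194 = 2168
ΣP(Q1 2012)·Q(Q2 2012) = 28×38 + 2×225 + 2×192 + 2×97 = 1064 + 450 + 384 + 194 = 2092
Index = 2168 / 2092 × 100 = 103.6329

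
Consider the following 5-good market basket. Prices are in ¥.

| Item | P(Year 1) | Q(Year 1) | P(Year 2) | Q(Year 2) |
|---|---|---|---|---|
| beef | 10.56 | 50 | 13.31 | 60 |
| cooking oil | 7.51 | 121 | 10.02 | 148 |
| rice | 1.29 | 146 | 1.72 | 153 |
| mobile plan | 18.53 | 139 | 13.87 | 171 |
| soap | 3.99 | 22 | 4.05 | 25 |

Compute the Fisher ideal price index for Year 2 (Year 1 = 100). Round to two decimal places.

96.49

Laspeyres component (base-period weights):
ΣP(Year 2)Q(Year 1) = 13.31×50 + 10.02×121 + 1.72×146 + 13.87×139 + 4.05×22 = 665.5 + 1212.42 + 251.12 + 1927.93 + 89.1 = 4146.07
ΣP(Year 1)Q(Year 1) = 10.56×50 + 7.51×121 + 1.29×146 + 18.53×139 + 3.99×22 = 528 + 908.71 + 188.34 + 2575.67 + 87.78 = 4288.5
L = 4146.07 / 4288.5 × 100 = 96.6788
Paasche component (current-period weights):
ΣP(Year 2)Q(Year 2) = 13.31×60 + 10.02×148 + 1.72×153 + 13.87×171 + 4.05×25 = 798.6 + 1482.96 + 263.16 + 2371.77 + 101.25 = 5017.74
ΣP(Year 1)Q(Year 2) = 10.56×60 + 7.51×148 + 1.29×153 + 18.53×171 + 3.99×25 = 633.6 + 1111.48 + 197.37 + 3168.63 + 99.75 = 5210.83
P = 5017.74 / 5210.83 × 100 = 96.2944
Fisher = √(L × P) = √(96.6788 × 96.2944) = 96.4864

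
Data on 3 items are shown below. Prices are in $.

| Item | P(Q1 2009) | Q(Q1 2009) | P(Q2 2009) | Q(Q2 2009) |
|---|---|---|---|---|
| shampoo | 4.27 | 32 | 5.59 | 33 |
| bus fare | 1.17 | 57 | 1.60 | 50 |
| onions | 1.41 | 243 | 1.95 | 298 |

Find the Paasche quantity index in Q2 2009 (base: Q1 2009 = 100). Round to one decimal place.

113.7

Paasche quantity index uses current-period prices as weights.
ΣP(Q2 2009)·Q(Q2 2009) = 5.59×33 + 1.60×50 + 1.95×298 = 184.47 + 80 + 581.1 = 845.57
ΣP(Q2 2009)·Q(Q1 2009) = 5.59×32 + 1.60×57 + 1.95×243 = 178.88 + 91.2 + 473.85 = 743.93
Index = 845.57 / 743.93 × 100 = 113.6626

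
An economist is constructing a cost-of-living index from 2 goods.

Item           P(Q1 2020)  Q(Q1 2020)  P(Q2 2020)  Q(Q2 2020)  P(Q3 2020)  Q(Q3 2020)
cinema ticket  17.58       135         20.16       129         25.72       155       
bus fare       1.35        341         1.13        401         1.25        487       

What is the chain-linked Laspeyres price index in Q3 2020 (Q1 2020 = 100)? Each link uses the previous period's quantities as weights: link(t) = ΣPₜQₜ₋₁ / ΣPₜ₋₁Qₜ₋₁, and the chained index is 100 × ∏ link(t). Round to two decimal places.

137.12

Link Q1 2020→Q2 2020:
ΣP(Q2 2020)Q(Q1 2020) = 20.16×135 + 1.13×341 = 2721.6 + 385.33 = 3106.93
ΣP(Q1 2020)Q(Q1 2020) = 17.58×135 + 1.35×341 = 2373.3 + 460.35 = 2833.65
link = 3106.93/2833.65 = 1.096441
Link Q2 2020→Q3 2020:
ΣP(Q3 2020)Q(Q2 2020) = 25.72×129 + 1.25×401 = 3317.88 + 501.25 = 3819.13
ΣP(Q2 2020)Q(Q2 2020) = 20.16×129 + 1.13×401 = 2600.64 + 453.13 = 3053.77
link = 3819.13/3053.77 = 1.250628
Chained index = 100 × 1.096441 × 1.250628 = 137.1240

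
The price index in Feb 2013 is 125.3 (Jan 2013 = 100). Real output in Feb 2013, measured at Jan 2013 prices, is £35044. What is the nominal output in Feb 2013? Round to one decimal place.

43910.1

Nominal = Real × (Index/100) = 35044 × (125.3/100)
        = 35044 × 1.253 = 43910.1320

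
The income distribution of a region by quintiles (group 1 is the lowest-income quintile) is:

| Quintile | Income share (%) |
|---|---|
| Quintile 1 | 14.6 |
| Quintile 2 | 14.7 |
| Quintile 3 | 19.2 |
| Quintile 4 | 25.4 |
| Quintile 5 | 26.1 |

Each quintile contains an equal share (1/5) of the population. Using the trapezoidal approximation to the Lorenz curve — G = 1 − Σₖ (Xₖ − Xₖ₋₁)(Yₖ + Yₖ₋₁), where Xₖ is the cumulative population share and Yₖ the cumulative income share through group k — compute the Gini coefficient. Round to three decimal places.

Cumulative income shares Yₖ: 0.1460, 0.2930, 0.4850, 0.7390, 1.0000
Σ (Xₖ−Xₖ₋₁)(Yₖ+Yₖ₋₁) = (1/5)(0.1460+0.0000) + (1/5)(0.2930+0.1460) + (1/5)(0.4850+0.2930) + (1/5)(0.7390+0.4850) + (1/5)(1.0000+0.7390)
  = 0.0292 + 0.0878 + 0.1556 + 0.2448 + 0.3478 = 0.8652
G = 1 − 0.8652 = 0.1348

0.135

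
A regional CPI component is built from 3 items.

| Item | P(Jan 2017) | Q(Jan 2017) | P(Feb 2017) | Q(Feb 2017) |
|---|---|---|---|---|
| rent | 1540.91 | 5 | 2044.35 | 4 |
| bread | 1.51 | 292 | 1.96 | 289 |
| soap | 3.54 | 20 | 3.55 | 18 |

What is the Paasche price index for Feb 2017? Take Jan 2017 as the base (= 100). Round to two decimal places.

Paasche price index uses current-period quantities as weights.
ΣP(Feb 2017)·Q(Feb 2017) = 2044.35×4 + 1.96×289 + 3.55×18 = 8177.4 + 566.44 + 63.9 = 8807.74
ΣP(Jan 2017)·Q(Feb 2017) = 1540.91×4 + 1.51×289 + 3.54×18 = 6163.64 + 436.39 + 63.72 = 6663.75
Index = 8807.74 / 6663.75 × 100 = 132.1739

132.17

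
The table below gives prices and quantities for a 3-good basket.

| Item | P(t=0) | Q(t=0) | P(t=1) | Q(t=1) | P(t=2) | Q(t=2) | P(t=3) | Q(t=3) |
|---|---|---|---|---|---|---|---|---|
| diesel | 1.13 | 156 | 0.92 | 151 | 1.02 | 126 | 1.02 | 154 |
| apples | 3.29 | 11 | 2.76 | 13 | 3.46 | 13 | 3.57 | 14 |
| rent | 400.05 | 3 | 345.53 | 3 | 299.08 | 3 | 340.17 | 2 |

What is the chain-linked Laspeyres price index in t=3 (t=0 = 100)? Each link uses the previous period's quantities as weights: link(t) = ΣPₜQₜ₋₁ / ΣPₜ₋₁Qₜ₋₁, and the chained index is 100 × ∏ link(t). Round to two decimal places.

86.58

Link t=0→t=1:
ΣP(t=1)Q(t=0) = 0.92×156 + 2.76×11 + 345.53×3 = 143.52 + 30.36 + 1036.59 = 1210.47
ΣP(t=0)Q(t=0) = 1.13×156 + 3.29×11 + 400.05×3 = 176.28 + 36.19 + 1200.15 = 1412.62
link = 1210.47/1412.62 = 0.856897
Link t=1→t=2:
ΣP(t=2)Q(t=1) = 1.02×151 + 3.46×13 + 299.08×3 = 154.02 + 44.98 + 897.24 = 1096.24
ΣP(t=1)Q(t=1) = 0.92×151 + 2.76×13 + 345.53×3 = 138.92 + 35.88 + 1036.59 = 1211.39
link = 1096.24/1211.39 = 0.904944
Link t=2→t=3:
ΣP(t=3)Q(t=2) = 1.02×126 + 3.57×13 + 340.17×3 = 128.52 + 46.41 + 1020.51 = 1195.44
ΣP(t=2)Q(t=2) = 1.02×126 + 3.46×13 + 299.08×3 = 128.52 + 44.98 + 897.24 = 1070.74
link = 1195.44/1070.74 = 1.116462
Chained index = 100 × 0.856897 × 0.904944 × 1.116462 = 86.5753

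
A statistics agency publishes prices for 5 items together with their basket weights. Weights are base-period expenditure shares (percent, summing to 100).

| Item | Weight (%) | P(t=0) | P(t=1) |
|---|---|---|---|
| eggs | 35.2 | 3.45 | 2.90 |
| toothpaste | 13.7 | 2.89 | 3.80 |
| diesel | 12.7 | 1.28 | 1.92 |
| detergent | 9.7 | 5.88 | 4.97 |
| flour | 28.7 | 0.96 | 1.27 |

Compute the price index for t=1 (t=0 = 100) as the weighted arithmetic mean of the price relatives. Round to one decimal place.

eggs: 35.2 × (2.90/3.45) = 35.2 × 0.840580 = 29.5884
toothpaste: 13.7 × (3.80/2.89) = 13.7 × 1.314879 = 18.0138
diesel: 12.7 × (1.92/1.28) = 12.7 × 1.500000 = 19.0500
detergent: 9.7 × (4.97/5.88) = 9.7 × 0.845238 = 8.1988
flour: 28.7 × (1.27/0.96) = 28.7 × 1.322917 = 37.9677
Index = Σ wᵢ·(p₁ᵢ/p₀ᵢ) = 29.5884 + 18.0138 + 19.0500 + 8.1988 + 37.9677 = 112.8188

112.8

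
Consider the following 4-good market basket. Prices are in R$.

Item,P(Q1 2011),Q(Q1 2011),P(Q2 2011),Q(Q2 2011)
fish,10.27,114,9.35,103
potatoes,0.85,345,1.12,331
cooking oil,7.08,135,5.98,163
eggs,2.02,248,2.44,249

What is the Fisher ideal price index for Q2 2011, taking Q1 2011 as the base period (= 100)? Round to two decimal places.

97.70

Laspeyres component (base-period weights):
ΣP(Q2 2011)Q(Q1 2011) = 9.35×114 + 1.12×345 + 5.98×135 + 2.44×248 = 1065.9 + 386.4 + 807.3 + 605.12 = 2864.72
ΣP(Q1 2011)Q(Q1 2011) = 10.27×114 + 0.85×345 + 7.08×135 + 2.02×248 = 1170.78 + 293.25 + 955.8 + 500.96 = 2920.79
L = 2864.72 / 2920.79 × 100 = 98.0803
Paasche component (current-period weights):
ΣP(Q2 2011)Q(Q2 2011) = 9.35×103 + 1.12×331 + 5.98×163 + 2.44×249 = 963.05 + 370.72 + 974.74 + 607.56 = 2916.07
ΣP(Q1 2011)Q(Q2 2011) = 10.27×103 + 0.85×331 + 7.08×163 + 2.02×249 = 1057.81 + 281.35 + 1154.04 + 502.98 = 2996.18
P = 2916.07 / 2996.18 × 100 = 97.3263
Fisher = √(L × P) = √(98.0803 × 97.3263) = 97.7026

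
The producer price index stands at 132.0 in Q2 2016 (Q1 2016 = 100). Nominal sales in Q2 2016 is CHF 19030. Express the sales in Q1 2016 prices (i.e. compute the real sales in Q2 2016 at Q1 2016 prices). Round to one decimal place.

14416.7

Real = Nominal ÷ (Index/100) = 19030 ÷ (132.0/100)
     = 19030 ÷ 1.320 = 14416.6667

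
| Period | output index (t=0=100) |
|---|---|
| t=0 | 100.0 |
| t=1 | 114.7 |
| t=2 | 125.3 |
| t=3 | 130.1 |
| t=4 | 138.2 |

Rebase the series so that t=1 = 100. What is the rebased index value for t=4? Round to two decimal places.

Rebased(t=4) = 138.2 / 114.7 × 100 = 120.4882

120.49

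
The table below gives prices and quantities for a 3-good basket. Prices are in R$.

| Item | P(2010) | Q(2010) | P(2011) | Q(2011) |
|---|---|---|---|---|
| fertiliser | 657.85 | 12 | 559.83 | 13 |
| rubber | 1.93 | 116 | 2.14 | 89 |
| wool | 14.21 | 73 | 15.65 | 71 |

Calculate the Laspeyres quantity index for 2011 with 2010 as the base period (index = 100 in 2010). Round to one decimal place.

Laspeyres quantity index uses base-period prices as weights.
ΣP(2010)·Q(2011) = 657.85×13 + 1.93×89 + 14.21×71 = 8552.05 + 171.77 + 1008.91 = 9732.73
ΣP(2010)·Q(2010) = 657.85×12 + 1.93×116 + 14.21×73 = 7894.2 + 223.88 + 1037.33 = 9155.41
Index = 9732.73 / 9155.41 × 100 = 106.3058

106.3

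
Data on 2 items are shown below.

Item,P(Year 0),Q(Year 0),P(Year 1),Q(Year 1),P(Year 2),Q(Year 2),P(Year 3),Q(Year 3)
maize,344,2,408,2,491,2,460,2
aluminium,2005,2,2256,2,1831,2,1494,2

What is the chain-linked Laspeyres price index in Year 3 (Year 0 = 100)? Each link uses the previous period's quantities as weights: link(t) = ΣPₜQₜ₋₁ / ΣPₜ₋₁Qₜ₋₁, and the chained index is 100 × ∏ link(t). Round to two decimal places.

83.18

Link Year 0→Year 1:
ΣP(Year 1)Q(Year 0) = 408×2 + 2256×2 = 816 + 4512 = 5328
ΣP(Year 0)Q(Year 0) = 344×2 + 2005×2 = 688 + 4010 = 4698
link = 5328/4698 = 1.134100
Link Year 1→Year 2:
ΣP(Year 2)Q(Year 1) = 491×2 + 1831×2 = 982 + 3662 = 4644
ΣP(Year 1)Q(Year 1) = 408×2 + 2256×2 = 816 + 4512 = 5328
link = 4644/5328 = 0.871622
Link Year 2→Year 3:
ΣP(Year 3)Q(Year 2) = 460×2 + 1494×2 = 920 + 2988 = 3908
ΣP(Year 2)Q(Year 2) = 491×2 + 1831×2 = 982 + 3662 = 4644
link = 3908/4644 = 0.841516
Chained index = 100 × 1.134100 × 0.871622 × 0.841516 = 83.1843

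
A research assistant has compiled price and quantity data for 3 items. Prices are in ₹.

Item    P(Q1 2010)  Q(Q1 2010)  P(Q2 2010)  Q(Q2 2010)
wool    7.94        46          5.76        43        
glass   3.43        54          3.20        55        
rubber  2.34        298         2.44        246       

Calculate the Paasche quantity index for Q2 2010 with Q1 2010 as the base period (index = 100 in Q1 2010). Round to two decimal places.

87.90

Paasche quantity index uses current-period prices as weights.
ΣP(Q2 2010)·Q(Q2 2010) = 5.76×43 + 3.20×55 + 2.44×246 = 247.68 + 176 + 600.24 = 1023.92
ΣP(Q2 2010)·Q(Q1 2010) = 5.76×46 + 3.20×54 + 2.44×298 = 264.96 + 172.8 + 727.12 = 1164.88
Index = 1023.92 / 1164.88 × 100 = 87.8992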